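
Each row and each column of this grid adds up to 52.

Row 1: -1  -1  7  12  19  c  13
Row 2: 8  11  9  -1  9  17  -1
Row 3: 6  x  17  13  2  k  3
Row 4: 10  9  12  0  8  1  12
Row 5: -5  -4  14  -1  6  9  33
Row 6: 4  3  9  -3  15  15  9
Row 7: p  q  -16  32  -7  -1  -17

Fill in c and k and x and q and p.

c = 3, k = 8, x = 3, q = 31, p = 30

The known cells in row 1 total 49, leaving 52 − 49 = 3 for the blank.
The known cells in column 1 total 22, leaving 52 − 22 = 30 for the blank.
The known cells in row 7 total 21, leaving 52 − 21 = 31 for the blank.
The known cells in column 2 total 49, leaving 52 − 49 = 3 for the blank.
The known cells in row 3 total 44, leaving 52 − 44 = 8 for the blank.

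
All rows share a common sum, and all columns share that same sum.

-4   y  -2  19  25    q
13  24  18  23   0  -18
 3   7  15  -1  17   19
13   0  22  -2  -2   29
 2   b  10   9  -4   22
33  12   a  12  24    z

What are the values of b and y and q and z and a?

b = 21, y = -4, q = 26, z = -18, a = -3

Rows 2 and 3 both sum to 60, so that's the common total.
Row 5 has 2 + 10 + 9 − 4 + 22 = 39; the blank must be 60 − 39 = 21.
Column 2 has 24 + 7 + 0 + 21 + 12 = 64; the blank must be 60 − 64 = -4.
Row 1 has -4 − 4 − 2 + 19 + 25 = 34; the blank must be 60 − 34 = 26.
Column 6 has 26 − 18 + 19 + 29 + 22 = 78; the blank must be 60 − 78 = -18.
Row 6 has 33 + 12 + 12 + 24 − 18 = 63; the blank must be 60 − 63 = -3.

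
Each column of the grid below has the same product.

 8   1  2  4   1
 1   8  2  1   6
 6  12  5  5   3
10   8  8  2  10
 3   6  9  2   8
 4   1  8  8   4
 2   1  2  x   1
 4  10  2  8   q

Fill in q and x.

q = 8, x = 9

Columns 1 and 2 each multiply to 46080, so every column has product 46080.
Column 5: 1×6×3×10×8×4×1 = 5760, so the missing entry is 46080 ÷ 5760 = 8.
Column 4: 4×1×5×2×2×8×8 = 5120, so the missing entry is 46080 ÷ 5120 = 9.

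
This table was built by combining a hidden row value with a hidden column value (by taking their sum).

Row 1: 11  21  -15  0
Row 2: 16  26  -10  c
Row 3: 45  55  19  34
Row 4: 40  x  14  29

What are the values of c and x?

c = 5, x = 50

The difference between any two rows is the same in every column — this is an addition table with the headers hidden.
Row 2 minus row 1 is -10 − (-15) = 5, so its entry in column 4 is 0 + 5 = 5.
Row 4 minus row 1 is 14 − (-15) = 29, so its entry in column 2 is 21 + 29 = 50.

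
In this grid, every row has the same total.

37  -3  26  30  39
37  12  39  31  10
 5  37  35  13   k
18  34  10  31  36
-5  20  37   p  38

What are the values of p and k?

Row 1 sums to 129 and so does row 4; that's the common total.
In row 5 the known cells total 90, leaving 129 − 90 = 39.
In row 3 the known cells total 90, leaving 129 − 90 = 39.

p = 39, k = 39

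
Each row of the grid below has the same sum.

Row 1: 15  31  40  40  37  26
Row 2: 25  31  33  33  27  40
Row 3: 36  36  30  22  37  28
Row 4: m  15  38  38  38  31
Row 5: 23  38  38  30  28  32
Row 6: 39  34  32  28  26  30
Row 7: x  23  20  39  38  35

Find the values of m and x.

m = 29, x = 34

Row 1 sums to 189 and so does row 5; that's the common total.
In row 4 the known cells total 160, leaving 189 − 160 = 29.
In row 7 the known cells total 155, leaving 189 − 155 = 34.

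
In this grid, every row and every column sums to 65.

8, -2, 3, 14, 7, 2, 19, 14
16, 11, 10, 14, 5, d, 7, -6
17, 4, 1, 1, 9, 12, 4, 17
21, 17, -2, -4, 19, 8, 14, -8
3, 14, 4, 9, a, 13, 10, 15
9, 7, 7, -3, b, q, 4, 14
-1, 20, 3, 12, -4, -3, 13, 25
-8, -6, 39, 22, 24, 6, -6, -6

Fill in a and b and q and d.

Row 5: 3 + 14 + 4 + 9 + 13 + 10 + 15 = 68, so its missing entry is 65 − 68 = -3.
Column 5: 7 + 5 + 9 + 19 − 3 − 4 + 24 = 57, so its missing entry is 65 − 57 = 8.
Row 6: 9 + 7 + 7 − 3 + 8 + 4 + 14 = 46, so its missing entry is 65 − 46 = 19.
Row 2: 16 + 11 + 10 + 14 + 5 + 7 − 6 = 57, so its missing entry is 65 − 57 = 8.

a = -3, b = 8, q = 19, d = 8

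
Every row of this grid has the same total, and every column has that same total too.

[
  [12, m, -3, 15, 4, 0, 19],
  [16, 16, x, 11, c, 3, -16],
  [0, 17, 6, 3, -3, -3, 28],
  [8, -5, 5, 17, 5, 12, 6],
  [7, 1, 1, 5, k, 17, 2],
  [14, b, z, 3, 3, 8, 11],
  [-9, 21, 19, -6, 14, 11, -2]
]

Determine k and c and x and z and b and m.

k = 15, c = 10, x = 8, z = 12, b = -3, m = 1

Rows 3 and 4 both sum to 48, so that's the common total.
Row 5: 7 + 1 + 1 + 5 + 17 + 2 = 33, so its missing entry is 48 − 33 = 15.
Row 1: 12 − 3 + 15 + 4 + 0 + 19 = 47, so its missing entry is 48 − 47 = 1.
Column 2: 1 + 16 + 17 − 5 + 1 + 21 = 51, so its missing entry is 48 − 51 = -3.
Column 5: 4 − 3 + 5 + 15 + 3 + 14 = 38, so its missing entry is 48 − 38 = 10.
Row 2: 16 + 16 + 11 + 10 + 3 − 16 = 40, so its missing entry is 48 − 40 = 8.
Row 6: 14 − 3 + 3 + 3 + 8 + 11 = 36, so its missing entry is 48 − 36 = 12.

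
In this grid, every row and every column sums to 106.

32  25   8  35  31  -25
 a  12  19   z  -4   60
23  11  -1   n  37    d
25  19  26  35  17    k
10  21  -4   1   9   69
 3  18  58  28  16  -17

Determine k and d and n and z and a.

The known cells in column 1 total 93, leaving 106 − 93 = 13 for the blank.
The known cells in row 2 total 100, leaving 106 − 100 = 6 for the blank.
The known cells in column 4 total 105, leaving 106 − 105 = 1 for the blank.
The known cells in row 3 total 71, leaving 106 − 71 = 35 for the blank.
The known cells in row 4 total 122, leaving 106 − 122 = -16 for the blank.

k = -16, d = 35, n = 1, z = 6, a = 13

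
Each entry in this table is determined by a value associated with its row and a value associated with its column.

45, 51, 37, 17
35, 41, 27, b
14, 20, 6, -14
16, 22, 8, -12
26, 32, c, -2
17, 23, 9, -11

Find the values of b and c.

b = 7, c = 18

The difference between any two rows is the same in every column — this is an addition table with the headers hidden.
Row 2 minus row 1 is 35 − 45 = -10, so its entry in column 4 is 17 + (-10) = 7.
Row 5 minus row 1 is 26 − 45 = -19, so its entry in column 3 is 37 + (-19) = 18.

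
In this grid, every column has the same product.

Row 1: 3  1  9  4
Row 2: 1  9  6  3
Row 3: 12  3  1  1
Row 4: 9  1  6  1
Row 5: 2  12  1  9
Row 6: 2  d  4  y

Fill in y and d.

Columns 1 and 3 each multiply to 1296, so every column has product 1296.
Column 4: 4×3×1×1×9 = 108, so the missing entry is 1296 ÷ 108 = 12.
Column 2: 1×9×3×1×12 = 324, so the missing entry is 1296 ÷ 324 = 4.

y = 12, d = 4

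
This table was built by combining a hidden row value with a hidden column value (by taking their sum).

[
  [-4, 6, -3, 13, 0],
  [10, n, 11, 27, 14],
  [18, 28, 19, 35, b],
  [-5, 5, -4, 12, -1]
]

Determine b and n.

b = 22, n = 20

The difference between any two rows is the same in every column — this is an addition table with the headers hidden.
Row 3 minus row 1 is 18 − (-4) = 22, so its entry in column 5 is 0 + 22 = 22.
Row 2 minus row 1 is 10 − (-4) = 14, so its entry in column 2 is 6 + 14 = 20.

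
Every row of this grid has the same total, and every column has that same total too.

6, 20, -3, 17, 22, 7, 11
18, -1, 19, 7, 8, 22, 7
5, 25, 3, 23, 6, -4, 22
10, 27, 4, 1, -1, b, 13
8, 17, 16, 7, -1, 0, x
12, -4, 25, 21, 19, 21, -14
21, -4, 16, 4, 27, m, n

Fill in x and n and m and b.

Rows 1 and 2 both sum to 80, so that's the common total.
The known cells in row 5 total 47, leaving 80 − 47 = 33 for the blank.
The known cells in column 7 total 72, leaving 80 − 72 = 8 for the blank.
The known cells in row 4 total 54, leaving 80 − 54 = 26 for the blank.
The known cells in row 7 total 72, leaving 80 − 72 = 8 for the blank.

x = 33, n = 8, m = 8, b = 26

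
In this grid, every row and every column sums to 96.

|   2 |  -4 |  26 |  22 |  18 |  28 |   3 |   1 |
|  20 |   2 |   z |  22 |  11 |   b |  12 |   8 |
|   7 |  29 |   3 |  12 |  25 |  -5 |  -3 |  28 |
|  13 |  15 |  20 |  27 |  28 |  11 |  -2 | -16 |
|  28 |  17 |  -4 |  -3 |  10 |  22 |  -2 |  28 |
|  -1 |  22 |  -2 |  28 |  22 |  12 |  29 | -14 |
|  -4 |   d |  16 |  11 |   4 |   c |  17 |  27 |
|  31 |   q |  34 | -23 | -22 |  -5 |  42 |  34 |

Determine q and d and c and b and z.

Column 3: 26 + 3 + 20 − 4 − 2 + 16 + 34 = 93, so its missing entry is 96 − 93 = 3.
Row 8: 31 + 34 − 23 − 22 − 5 + 42 + 34 = 91, so its missing entry is 96 − 91 = 5.
Row 2: 20 + 2 + 3 + 22 + 11 + 12 + 8 = 78, so its missing entry is 96 − 78 = 18.
Column 6: 28 + 18 − 5 + 11 + 22 + 12 − 5 = 81, so its missing entry is 96 − 81 = 15.
Row 7: -4 + 16 + 11 + 4 + 15 + 17 + 27 = 86, so its missing entry is 96 − 86 = 10.

q = 5, d = 10, c = 15, b = 18, z = 3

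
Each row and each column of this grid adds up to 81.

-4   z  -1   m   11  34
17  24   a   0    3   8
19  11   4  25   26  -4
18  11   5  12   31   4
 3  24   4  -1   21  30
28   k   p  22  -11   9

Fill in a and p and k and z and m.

Row 2 has 17 + 24 + 0 + 3 + 8 = 52; the blank must be 81 − 52 = 29.
Column 4 has 0 + 25 + 12 − 1 + 22 = 58; the blank must be 81 − 58 = 23.
Row 1 has -4 − 1 + 23 + 11 + 34 = 63; the blank must be 81 − 63 = 18.
Column 2 has 18 + 24 + 11 + 11 + 24 = 88; the blank must be 81 − 88 = -7.
Row 6 has 28 − 7 + 22 − 11 + 9 = 41; the blank must be 81 − 41 = 40.

a = 29, p = 40, k = -7, z = 18, m = 23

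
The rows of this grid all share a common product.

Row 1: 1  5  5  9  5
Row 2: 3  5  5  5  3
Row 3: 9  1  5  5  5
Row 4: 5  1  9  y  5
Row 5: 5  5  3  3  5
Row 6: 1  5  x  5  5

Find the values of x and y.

Rows 1 and 2 each multiply to 1125, so every row has product 1125.
Row 6: 1×5×5×5 = 125, so the missing entry is 1125 ÷ 125 = 9.
Row 4: 5×1×9×5 = 225, so the missing entry is 1125 ÷ 225 = 5.

x = 9, y = 5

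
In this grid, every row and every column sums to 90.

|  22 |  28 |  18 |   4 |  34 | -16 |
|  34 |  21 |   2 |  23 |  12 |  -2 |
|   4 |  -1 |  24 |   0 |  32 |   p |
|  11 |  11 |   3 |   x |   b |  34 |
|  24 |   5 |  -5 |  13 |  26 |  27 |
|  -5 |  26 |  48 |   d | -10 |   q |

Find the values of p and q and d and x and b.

Column 5: 34 + 12 + 32 + 26 − 10 = 94, so its missing entry is 90 − 94 = -4.
Row 4: 11 + 11 + 3 − 4 + 34 = 55, so its missing entry is 90 − 55 = 35.
Column 4: 4 + 23 + 0 + 35 + 13 = 75, so its missing entry is 90 − 75 = 15.
Row 6: -5 + 26 + 48 + 15 − 10 = 74, so its missing entry is 90 − 74 = 16.
Row 3: 4 − 1 + 24 + 0 + 32 = 59, so its missing entry is 90 − 59 = 31.

p = 31, q = 16, d = 15, x = 35, b = -4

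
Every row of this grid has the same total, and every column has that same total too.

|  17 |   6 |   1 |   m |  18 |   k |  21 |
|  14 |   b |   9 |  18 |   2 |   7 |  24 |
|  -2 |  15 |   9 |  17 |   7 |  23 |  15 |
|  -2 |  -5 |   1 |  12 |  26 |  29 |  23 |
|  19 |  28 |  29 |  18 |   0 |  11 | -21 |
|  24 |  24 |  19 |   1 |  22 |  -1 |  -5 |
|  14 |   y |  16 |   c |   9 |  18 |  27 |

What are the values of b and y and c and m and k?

b = 10, y = 6, c = -6, m = 24, k = -3

Rows 3 and 4 both sum to 84, so that's the common total.
The known cells in row 2 total 74, leaving 84 − 74 = 10 for the blank.
The known cells in column 2 total 78, leaving 84 − 78 = 6 for the blank.
The known cells in column 6 total 87, leaving 84 − 87 = -3 for the blank.
The known cells in row 1 total 60, leaving 84 − 60 = 24 for the blank.
The known cells in row 7 total 90, leaving 84 − 90 = -6 for the blank.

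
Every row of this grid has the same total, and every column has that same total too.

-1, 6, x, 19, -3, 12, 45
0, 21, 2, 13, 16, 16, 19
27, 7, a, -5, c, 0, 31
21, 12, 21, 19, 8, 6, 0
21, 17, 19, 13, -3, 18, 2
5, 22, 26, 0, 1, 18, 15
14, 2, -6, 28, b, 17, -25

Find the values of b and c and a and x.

b = 57, c = 11, a = 16, x = 9

Rows 2 and 4 both sum to 87, so that's the common total.
The known cells in row 1 total 78, leaving 87 − 78 = 9 for the blank.
The known cells in row 7 total 30, leaving 87 − 30 = 57 for the blank.
The known cells in column 5 total 76, leaving 87 − 76 = 11 for the blank.
The known cells in row 3 total 71, leaving 87 − 71 = 16 for the blank.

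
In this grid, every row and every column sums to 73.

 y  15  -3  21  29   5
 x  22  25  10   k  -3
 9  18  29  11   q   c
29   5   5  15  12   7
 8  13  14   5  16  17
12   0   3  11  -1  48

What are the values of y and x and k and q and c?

Row 1 has 15 − 3 + 21 + 29 + 5 = 67; the blank must be 73 − 67 = 6.
Column 1 has 6 + 9 + 29 + 8 + 12 = 64; the blank must be 73 − 64 = 9.
Row 2 has 9 + 22 + 25 + 10 − 3 = 63; the blank must be 73 − 63 = 10.
Column 5 has 29 + 10 + 12 + 16 − 1 = 66; the blank must be 73 − 66 = 7.
Row 3 has 9 + 18 + 29 + 11 + 7 = 74; the blank must be 73 − 74 = -1.

y = 6, x = 9, k = 10, q = 7, c = -1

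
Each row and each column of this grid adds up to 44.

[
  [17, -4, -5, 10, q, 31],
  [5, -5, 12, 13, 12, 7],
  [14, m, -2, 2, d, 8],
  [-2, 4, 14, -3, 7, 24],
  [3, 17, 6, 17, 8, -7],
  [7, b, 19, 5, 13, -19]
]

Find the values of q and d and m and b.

Row 6: 7 + 19 + 5 + 13 − 19 = 25, so its missing entry is 44 − 25 = 19.
Row 1: 17 − 4 − 5 + 10 + 31 = 49, so its missing entry is 44 − 49 = -5.
Column 5: -5 + 12 + 7 + 8 + 13 = 35, so its missing entry is 44 − 35 = 9.
Row 3: 14 − 2 + 2 + 9 + 8 = 31, so its missing entry is 44 − 31 = 13.

q = -5, d = 9, m = 13, b = 19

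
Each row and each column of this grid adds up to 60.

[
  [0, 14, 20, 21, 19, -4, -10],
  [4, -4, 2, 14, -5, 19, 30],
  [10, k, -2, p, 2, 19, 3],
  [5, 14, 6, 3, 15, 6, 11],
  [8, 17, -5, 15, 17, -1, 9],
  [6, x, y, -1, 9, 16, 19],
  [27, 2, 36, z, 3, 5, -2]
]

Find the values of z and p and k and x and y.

Row 7 has 27 + 2 + 36 + 3 + 5 − 2 = 71; the blank must be 60 − 71 = -11.
Column 4 has 21 + 14 + 3 + 15 − 1 − 11 = 41; the blank must be 60 − 41 = 19.
Row 3 has 10 − 2 + 19 + 2 + 19 + 3 = 51; the blank must be 60 − 51 = 9.
Column 2 has 14 − 4 + 9 + 14 + 17 + 2 = 52; the blank must be 60 − 52 = 8.
Row 6 has 6 + 8 − 1 + 9 + 16 + 19 = 57; the blank must be 60 − 57 = 3.

z = -11, p = 19, k = 9, x = 8, y = 3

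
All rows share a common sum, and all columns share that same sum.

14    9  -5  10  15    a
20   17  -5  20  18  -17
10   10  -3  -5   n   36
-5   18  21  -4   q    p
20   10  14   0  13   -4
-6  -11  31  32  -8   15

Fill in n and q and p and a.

Rows 2 and 5 both sum to 53, so that's the common total.
Row 3: 10 + 10 − 3 − 5 + 36 = 48, so its missing entry is 53 − 48 = 5.
Column 5: 15 + 18 + 5 + 13 − 8 = 43, so its missing entry is 53 − 43 = 10.
Row 4: -5 + 18 + 21 − 4 + 10 = 40, so its missing entry is 53 − 40 = 13.
Row 1: 14 + 9 − 5 + 10 + 15 = 43, so its missing entry is 53 − 43 = 10.

n = 5, q = 10, p = 13, a = 10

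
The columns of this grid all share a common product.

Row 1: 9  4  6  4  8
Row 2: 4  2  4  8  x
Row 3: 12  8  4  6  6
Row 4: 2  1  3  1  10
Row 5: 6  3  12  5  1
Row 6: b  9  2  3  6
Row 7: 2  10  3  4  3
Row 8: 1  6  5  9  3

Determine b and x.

b = 10, x = 4

Columns 2 and 3 each multiply to 103680, so every column has product 103680.
Column 1: 9×4×12×2×6×2×1 = 10368, so the missing entry is 103680 ÷ 10368 = 10.
Column 5: 8×6×10×1×6×3×3 = 25920, so the missing entry is 103680 ÷ 25920 = 4.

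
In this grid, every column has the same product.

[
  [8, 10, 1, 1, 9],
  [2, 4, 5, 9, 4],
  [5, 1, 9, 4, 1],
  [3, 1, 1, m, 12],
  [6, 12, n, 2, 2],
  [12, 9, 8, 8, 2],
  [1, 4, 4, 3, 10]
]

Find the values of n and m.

n = 12, m = 10

Columns 1 and 2 each multiply to 17280, so every column has product 17280.
Column 3: 1×5×9×1×8×4 = 1440, so the missing entry is 17280 ÷ 1440 = 12.
Column 4: 1×9×4×2×8×3 = 1728, so the missing entry is 17280 ÷ 1728 = 10.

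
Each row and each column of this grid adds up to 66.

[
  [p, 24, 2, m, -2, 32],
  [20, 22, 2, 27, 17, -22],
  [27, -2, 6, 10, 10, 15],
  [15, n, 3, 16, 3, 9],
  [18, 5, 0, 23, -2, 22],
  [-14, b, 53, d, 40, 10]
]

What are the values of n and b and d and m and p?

The known cells in column 1 total 66, leaving 66 − 66 = 0 for the blank.
The known cells in row 4 total 46, leaving 66 − 46 = 20 for the blank.
The known cells in row 1 total 56, leaving 66 − 56 = 10 for the blank.
The known cells in column 2 total 69, leaving 66 − 69 = -3 for the blank.
The known cells in row 6 total 86, leaving 66 − 86 = -20 for the blank.

n = 20, b = -3, d = -20, m = 10, p = 0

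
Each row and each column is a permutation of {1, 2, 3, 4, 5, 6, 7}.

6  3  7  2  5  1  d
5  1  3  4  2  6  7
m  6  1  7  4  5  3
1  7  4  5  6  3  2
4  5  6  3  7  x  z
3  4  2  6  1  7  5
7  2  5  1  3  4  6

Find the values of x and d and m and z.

x = 2, d = 4, m = 2, z = 1

Cell (5,6): column 6 already has {1, 3, 4, 5, 6, 7} → 2.
At (row 5, col 7): row 5 already has {2, 3, 4, 5, 6, 7}, so the value is 1.
At (row 3, col 1): row 3 already has {1, 3, 4, 5, 6, 7}, so the value is 2.
At (row 1, col 7): row 1 already has {1, 2, 3, 5, 6, 7}, so the value is 4.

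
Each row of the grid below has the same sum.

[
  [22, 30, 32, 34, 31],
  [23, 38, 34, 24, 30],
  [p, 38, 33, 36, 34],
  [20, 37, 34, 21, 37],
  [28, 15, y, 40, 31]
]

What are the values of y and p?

The complete rows each total 149.
Row 5 is missing 149 − 114 = 35 (since 28 + 15 + 40 + 31 = 114).
Row 3 is missing 149 − 141 = 8 (since 38 + 33 + 36 + 34 = 141).

y = 35, p = 8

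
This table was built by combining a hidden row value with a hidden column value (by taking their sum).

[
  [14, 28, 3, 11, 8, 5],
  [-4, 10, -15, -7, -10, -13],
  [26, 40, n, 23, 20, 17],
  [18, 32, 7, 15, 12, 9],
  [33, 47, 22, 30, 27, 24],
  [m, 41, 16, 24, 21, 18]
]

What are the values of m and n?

m = 27, n = 15

The difference between any two rows is the same in every column — this is an addition table with the headers hidden.
Row 6 minus row 1 is 41 − 28 = 13, so its entry in column 1 is 14 + 13 = 27.
Row 3 minus row 1 is 40 − 28 = 12, so its entry in column 3 is 3 + 12 = 15.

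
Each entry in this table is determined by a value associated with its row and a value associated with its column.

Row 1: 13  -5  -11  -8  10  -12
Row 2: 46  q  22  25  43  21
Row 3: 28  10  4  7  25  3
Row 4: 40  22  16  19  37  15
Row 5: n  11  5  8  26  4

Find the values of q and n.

The difference between any two rows is the same in every column — this is an addition table with the headers hidden.
Row 2 minus row 1 is 22 − (-11) = 33, so its entry in column 2 is -5 + 33 = 28.
Row 5 minus row 1 is 5 − (-11) = 16, so its entry in column 1 is 13 + 16 = 29.

q = 28, n = 29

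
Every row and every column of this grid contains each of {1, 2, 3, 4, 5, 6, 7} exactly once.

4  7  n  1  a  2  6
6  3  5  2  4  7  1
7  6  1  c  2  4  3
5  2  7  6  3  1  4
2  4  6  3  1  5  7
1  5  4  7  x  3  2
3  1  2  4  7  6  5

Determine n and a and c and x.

At (row 3, col 4): row 3 already has {1, 2, 3, 4, 6, 7}, so the value is 5.
At (row 1, col 3): column 3 already has {1, 2, 4, 5, 6, 7}, so the value is 3.
Cell (6,5): row 6 already has {1, 2, 3, 4, 5, 7} → 6.
Cell (1,5): row 1 already has {1, 2, 3, 4, 6, 7} → 5.

n = 3, a = 5, c = 5, x = 6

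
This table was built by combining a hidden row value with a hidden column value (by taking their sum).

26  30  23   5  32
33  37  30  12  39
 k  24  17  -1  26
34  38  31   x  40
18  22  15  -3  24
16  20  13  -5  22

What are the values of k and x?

k = 20, x = 13

The difference between any two rows is the same in every column — this is an addition table with the headers hidden.
Row 3 minus row 1 is 17 − 23 = -6, so its entry in column 1 is 26 + (-6) = 20.
Row 4 minus row 1 is 31 − 23 = 8, so its entry in column 4 is 5 + 8 = 13.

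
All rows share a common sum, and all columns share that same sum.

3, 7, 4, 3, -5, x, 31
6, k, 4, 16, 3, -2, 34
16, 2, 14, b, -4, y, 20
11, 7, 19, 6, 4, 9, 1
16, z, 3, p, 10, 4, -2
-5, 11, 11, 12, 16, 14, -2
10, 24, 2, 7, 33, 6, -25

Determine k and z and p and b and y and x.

Rows 4 and 6 both sum to 57, so that's the common total.
The known cells in row 2 total 61, leaving 57 − 61 = -4 for the blank.
The known cells in row 1 total 43, leaving 57 − 43 = 14 for the blank.
The known cells in column 6 total 45, leaving 57 − 45 = 12 for the blank.
The known cells in row 3 total 60, leaving 57 − 60 = -3 for the blank.
The known cells in column 4 total 41, leaving 57 − 41 = 16 for the blank.
The known cells in row 5 total 47, leaving 57 − 47 = 10 for the blank.

k = -4, z = 10, p = 16, b = -3, y = 12, x = 14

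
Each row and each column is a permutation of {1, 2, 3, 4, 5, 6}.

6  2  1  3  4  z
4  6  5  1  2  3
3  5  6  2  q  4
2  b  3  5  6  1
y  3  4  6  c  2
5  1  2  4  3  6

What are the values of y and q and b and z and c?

y = 1, q = 1, b = 4, z = 5, c = 5

Cell (3,5): row 3 already has {2, 3, 4, 5, 6} → 1.
At (row 5, col 5): column 5 already has {1, 2, 3, 4, 6}, so the value is 5.
For row 5, column 1: row 5 already has {2, 3, 4, 5, 6}; that leaves 1.
At (row 4, col 2): row 4 already has {1, 2, 3, 5, 6}, so the value is 4.
At (row 1, col 6): row 1 already has {1, 2, 3, 4, 6}, so the value is 5.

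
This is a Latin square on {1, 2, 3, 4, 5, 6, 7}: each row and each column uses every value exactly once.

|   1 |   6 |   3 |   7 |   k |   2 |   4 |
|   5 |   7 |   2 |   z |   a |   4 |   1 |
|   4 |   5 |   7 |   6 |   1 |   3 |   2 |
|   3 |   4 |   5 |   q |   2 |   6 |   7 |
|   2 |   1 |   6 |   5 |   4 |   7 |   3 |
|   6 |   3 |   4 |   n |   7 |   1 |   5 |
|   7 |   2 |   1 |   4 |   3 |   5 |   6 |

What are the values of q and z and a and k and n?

Cell (1,5): row 1 already has {1, 2, 3, 4, 6, 7} → 5.
At (row 2, col 5): column 5 already has {1, 2, 3, 4, 5, 7}, so the value is 6.
At (row 4, col 4): row 4 already has {2, 3, 4, 5, 6, 7}, so the value is 1.
For row 6, column 4: row 6 already has {1, 3, 4, 5, 6, 7}; that leaves 2.
For row 2, column 4: row 2 already has {1, 2, 4, 5, 6, 7}; that leaves 3.

q = 1, z = 3, a = 6, k = 5, n = 2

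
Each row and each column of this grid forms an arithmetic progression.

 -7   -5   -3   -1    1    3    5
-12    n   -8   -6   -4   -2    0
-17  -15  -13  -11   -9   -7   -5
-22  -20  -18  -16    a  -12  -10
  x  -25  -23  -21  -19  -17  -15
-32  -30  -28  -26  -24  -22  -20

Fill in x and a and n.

x = -27, a = -14, n = -10

Along each row the entries change by 2 per step; down each column they change by -5.
Row 5: from -25 at column 2, stepping by 2 to column 1 gives -27.
Row 4: from -22 at column 1, stepping by 2 to column 5 gives -14.
Row 2: from -12 at column 1, stepping by 2 to column 2 gives -10.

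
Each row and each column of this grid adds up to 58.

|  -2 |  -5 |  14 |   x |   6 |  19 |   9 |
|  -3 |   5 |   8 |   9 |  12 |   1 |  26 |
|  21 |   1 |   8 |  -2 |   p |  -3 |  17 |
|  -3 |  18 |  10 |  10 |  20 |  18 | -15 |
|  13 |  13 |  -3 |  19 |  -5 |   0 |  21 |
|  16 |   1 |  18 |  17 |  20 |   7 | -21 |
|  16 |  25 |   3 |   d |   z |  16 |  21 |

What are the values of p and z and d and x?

Row 3: 21 + 1 + 8 − 2 − 3 + 17 = 42, so its missing entry is 58 − 42 = 16.
Column 5: 6 + 12 + 16 + 20 − 5 + 20 = 69, so its missing entry is 58 − 69 = -11.
Row 7: 16 + 25 + 3 − 11 + 16 + 21 = 70, so its missing entry is 58 − 70 = -12.
Row 1: -2 − 5 + 14 + 6 + 19 + 9 = 41, so its missing entry is 58 − 41 = 17.

p = 16, z = -11, d = -12, x = 17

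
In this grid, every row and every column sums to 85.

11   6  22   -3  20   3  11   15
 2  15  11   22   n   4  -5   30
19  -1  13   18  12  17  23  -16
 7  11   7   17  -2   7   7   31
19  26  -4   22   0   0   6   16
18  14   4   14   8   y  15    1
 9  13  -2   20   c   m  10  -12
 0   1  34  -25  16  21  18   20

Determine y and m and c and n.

y = 11, m = 22, c = 25, n = 6

Row 2 has 2 + 15 + 11 + 22 + 4 − 5 + 30 = 79; the blank must be 85 − 79 = 6.
Row 6 has 18 + 14 + 4 + 14 + 8 + 15 + 1 = 74; the blank must be 85 − 74 = 11.
Column 5 has 20 + 6 + 12 − 2 + 0 + 8 + 16 = 60; the blank must be 85 − 60 = 25.
Row 7 has 9 + 13 − 2 + 20 + 25 + 10 − 12 = 63; the blank must be 85 − 63 = 22.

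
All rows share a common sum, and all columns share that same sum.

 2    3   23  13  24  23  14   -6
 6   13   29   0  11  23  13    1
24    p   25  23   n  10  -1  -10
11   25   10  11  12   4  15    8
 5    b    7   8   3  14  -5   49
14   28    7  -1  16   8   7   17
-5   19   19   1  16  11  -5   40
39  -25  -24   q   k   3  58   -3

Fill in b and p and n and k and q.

b = 15, p = 18, n = 7, k = 7, q = 41

Rows 1 and 2 both sum to 96, so that's the common total.
Column 4 has 13 + 0 + 23 + 11 + 8 − 1 + 1 = 55; the blank must be 96 − 55 = 41.
Row 8 has 39 − 25 − 24 + 41 + 3 + 58 − 3 = 89; the blank must be 96 − 89 = 7.
Column 5 has 24 + 11 + 12 + 3 + 16 + 16 + 7 = 89; the blank must be 96 − 89 = 7.
Row 3 has 24 + 25 + 23 + 7 + 10 − 1 − 10 = 78; the blank must be 96 − 78 = 18.
Row 5 has 5 + 7 + 8 + 3 + 14 − 5 + 49 = 81; the blank must be 96 − 81 = 15.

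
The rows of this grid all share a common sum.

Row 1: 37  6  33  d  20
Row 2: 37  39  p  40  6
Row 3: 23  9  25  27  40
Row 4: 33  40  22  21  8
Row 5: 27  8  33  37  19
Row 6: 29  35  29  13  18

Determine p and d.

p = 2, d = 28

Rows 5 and 6 both add up to 124, so every row sums to 124.
Row 2: 37 + 39 + 40 + 6 = 122, so the missing entry is 124 − 122 = 2.
Row 1: 37 + 6 + 33 + 20 = 96, so the missing entry is 124 − 96 = 28.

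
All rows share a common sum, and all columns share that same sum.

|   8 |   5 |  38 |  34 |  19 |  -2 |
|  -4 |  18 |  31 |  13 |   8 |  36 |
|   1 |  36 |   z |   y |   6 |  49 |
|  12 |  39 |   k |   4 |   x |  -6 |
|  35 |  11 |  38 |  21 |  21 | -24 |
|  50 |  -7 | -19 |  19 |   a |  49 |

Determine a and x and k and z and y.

Rows 1 and 2 both sum to 102, so that's the common total.
The known cells in row 6 total 92, leaving 102 − 92 = 10 for the blank.
The known cells in column 5 total 64, leaving 102 − 64 = 38 for the blank.
The known cells in column 4 total 91, leaving 102 − 91 = 11 for the blank.
The known cells in row 3 total 103, leaving 102 − 103 = -1 for the blank.
The known cells in row 4 total 87, leaving 102 − 87 = 15 for the blank.

a = 10, x = 38, k = 15, z = -1, y = 11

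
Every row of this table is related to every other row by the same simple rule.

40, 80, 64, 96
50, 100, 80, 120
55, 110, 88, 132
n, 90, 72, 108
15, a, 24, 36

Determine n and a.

Each row is a constant multiple of every other row — this is a multiplication table with the headers hidden.
Row 4 is 108/96 = 9/8 times row 1, so its entry in column 1 is 40 × 9/8 = 45.
Row 5 is 36/96 = 3/8 times row 1, so its entry in column 2 is 80 × 3/8 = 30.

n = 45, a = 30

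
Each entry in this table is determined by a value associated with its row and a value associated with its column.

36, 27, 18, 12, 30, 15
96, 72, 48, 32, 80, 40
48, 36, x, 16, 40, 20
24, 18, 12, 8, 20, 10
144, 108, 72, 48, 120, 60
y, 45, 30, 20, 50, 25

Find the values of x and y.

Each row is a constant multiple of every other row — this is a multiplication table with the headers hidden.
Row 3 is 40/30 = 4/3 times row 1, so its entry in column 3 is 18 × 4/3 = 24.
Row 6 is 50/30 = 5/3 times row 1, so its entry in column 1 is 36 × 5/3 = 60.

x = 24, y = 60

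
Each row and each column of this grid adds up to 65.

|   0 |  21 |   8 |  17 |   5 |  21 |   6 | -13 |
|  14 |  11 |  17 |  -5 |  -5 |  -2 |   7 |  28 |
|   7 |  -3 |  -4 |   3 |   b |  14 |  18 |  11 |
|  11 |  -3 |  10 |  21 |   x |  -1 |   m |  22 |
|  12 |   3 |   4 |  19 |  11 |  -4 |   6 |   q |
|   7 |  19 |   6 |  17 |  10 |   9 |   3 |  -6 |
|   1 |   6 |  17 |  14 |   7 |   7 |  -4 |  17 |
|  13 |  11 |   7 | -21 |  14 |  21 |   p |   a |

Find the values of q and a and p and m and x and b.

q = 14, a = -8, p = 28, m = 1, x = 4, b = 19

Row 3 has 7 − 3 − 4 + 3 + 14 + 18 + 11 = 46; the blank must be 65 − 46 = 19.
Column 5 has 5 − 5 + 19 + 11 + 10 + 7 + 14 = 61; the blank must be 65 − 61 = 4.
Row 4 has 11 − 3 + 10 + 21 + 4 − 1 + 22 = 64; the blank must be 65 − 64 = 1.
Column 7 has 6 + 7 + 18 + 1 + 6 + 3 − 4 = 37; the blank must be 65 − 37 = 28.
Row 8 has 13 + 11 + 7 − 21 + 14 + 21 + 28 = 73; the blank must be 65 − 73 = -8.
Row 5 has 12 + 3 + 4 + 19 + 11 − 4 + 6 = 51; the blank must be 65 − 51 = 14.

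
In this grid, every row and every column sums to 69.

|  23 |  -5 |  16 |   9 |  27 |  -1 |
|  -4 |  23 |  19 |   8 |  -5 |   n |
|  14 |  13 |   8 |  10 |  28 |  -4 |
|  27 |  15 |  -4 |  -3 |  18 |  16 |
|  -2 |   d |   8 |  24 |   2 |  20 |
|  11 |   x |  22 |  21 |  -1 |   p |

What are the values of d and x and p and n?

d = 17, x = 6, p = 10, n = 28

Row 5 has -2 + 8 + 24 + 2 + 20 = 52; the blank must be 69 − 52 = 17.
Column 2 has -5 + 23 + 13 + 15 + 17 = 63; the blank must be 69 − 63 = 6.
Row 6 has 11 + 6 + 22 + 21 − 1 = 59; the blank must be 69 − 59 = 10.
Row 2 has -4 + 23 + 19 + 8 − 5 = 41; the blank must be 69 − 41 = 28.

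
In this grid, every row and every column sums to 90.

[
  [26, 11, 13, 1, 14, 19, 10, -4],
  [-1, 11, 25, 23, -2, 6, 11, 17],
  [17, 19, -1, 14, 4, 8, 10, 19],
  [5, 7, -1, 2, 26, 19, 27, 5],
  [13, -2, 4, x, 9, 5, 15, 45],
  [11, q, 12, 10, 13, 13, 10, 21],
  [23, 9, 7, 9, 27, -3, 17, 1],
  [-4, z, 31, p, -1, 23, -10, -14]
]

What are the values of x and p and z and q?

Row 6: 11 + 12 + 10 + 13 + 13 + 10 + 21 = 90, so its missing entry is 90 − 90 = 0.
Column 2: 11 + 11 + 19 + 7 − 2 + 0 + 9 = 55, so its missing entry is 90 − 55 = 35.
Row 8: -4 + 35 + 31 − 1 + 23 − 10 − 14 = 60, so its missing entry is 90 − 60 = 30.
Row 5: 13 − 2 + 4 + 9 + 5 + 15 + 45 = 89, so its missing entry is 90 − 89 = 1.

x = 1, p = 30, z = 35, q = 0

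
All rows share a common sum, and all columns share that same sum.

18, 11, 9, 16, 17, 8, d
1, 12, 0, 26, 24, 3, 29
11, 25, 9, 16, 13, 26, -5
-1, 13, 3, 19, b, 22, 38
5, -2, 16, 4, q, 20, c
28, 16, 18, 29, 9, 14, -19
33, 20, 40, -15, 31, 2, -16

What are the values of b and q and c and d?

Rows 2 and 3 both sum to 95, so that's the common total.
Row 4: -1 + 13 + 3 + 19 + 22 + 38 = 94, so its missing entry is 95 − 94 = 1.
Column 5: 17 + 24 + 13 + 1 + 9 + 31 = 95, so its missing entry is 95 − 95 = 0.
Row 5: 5 − 2 + 16 + 4 + 0 + 20 = 43, so its missing entry is 95 − 43 = 52.
Row 1: 18 + 11 + 9 + 16 + 17 + 8 = 79, so its missing entry is 95 − 79 = 16.

b = 1, q = 0, c = 52, d = 16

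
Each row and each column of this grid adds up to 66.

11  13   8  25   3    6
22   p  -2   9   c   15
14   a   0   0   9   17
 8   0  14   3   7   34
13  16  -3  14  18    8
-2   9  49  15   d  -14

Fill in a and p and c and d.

a = 26, p = 2, c = 20, d = 9

Row 6 has -2 + 9 + 49 + 15 − 14 = 57; the blank must be 66 − 57 = 9.
Row 3 has 14 + 0 + 0 + 9 + 17 = 40; the blank must be 66 − 40 = 26.
Column 2 has 13 + 26 + 0 + 16 + 9 = 64; the blank must be 66 − 64 = 2.
Row 2 has 22 + 2 − 2 + 9 + 15 = 46; the blank must be 66 − 46 = 20.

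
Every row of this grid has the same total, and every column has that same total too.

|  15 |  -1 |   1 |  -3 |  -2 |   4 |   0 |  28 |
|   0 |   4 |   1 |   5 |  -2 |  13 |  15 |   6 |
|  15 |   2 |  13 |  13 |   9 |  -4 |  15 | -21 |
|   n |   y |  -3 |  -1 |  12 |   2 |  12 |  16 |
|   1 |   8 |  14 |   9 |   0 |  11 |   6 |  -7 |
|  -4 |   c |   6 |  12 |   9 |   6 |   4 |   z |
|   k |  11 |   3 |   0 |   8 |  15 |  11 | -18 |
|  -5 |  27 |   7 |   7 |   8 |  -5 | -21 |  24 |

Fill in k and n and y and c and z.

k = 12, n = 8, y = -4, c = -5, z = 14

Rows 1 and 2 both sum to 42, so that's the common total.
Column 8 has 28 + 6 − 21 + 16 − 7 − 18 + 24 = 28; the blank must be 42 − 28 = 14.
Row 6 has -4 + 6 + 12 + 9 + 6 + 4 + 14 = 47; the blank must be 42 − 47 = -5.
Column 2 has -1 + 4 + 2 + 8 − 5 + 11 + 27 = 46; the blank must be 42 − 46 = -4.
Row 4 has -4 − 3 − 1 + 12 + 2 + 12 + 16 = 34; the blank must be 42 − 34 = 8.
Row 7 has 11 + 3 + 0 + 8 + 15 + 11 − 18 = 30; the blank must be 42 − 30 = 12.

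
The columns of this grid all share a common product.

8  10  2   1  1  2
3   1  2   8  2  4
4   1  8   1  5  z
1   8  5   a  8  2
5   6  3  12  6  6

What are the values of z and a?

z = 5, a = 5

Columns 1 and 3 each multiply to 480, so every column has product 480.
Column 6: 2×4×2×6 = 96, so the missing entry is 480 ÷ 96 = 5.
Column 4: 1×8×1×12 = 96, so the missing entry is 480 ÷ 96 = 5.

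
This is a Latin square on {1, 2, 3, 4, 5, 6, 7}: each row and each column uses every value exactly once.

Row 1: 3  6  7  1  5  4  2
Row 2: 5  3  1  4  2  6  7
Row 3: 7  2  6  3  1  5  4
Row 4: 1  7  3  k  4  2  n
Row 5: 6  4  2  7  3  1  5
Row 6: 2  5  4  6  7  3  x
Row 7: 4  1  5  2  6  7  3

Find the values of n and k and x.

For row 4, column 4: column 4 already has {1, 2, 3, 4, 6, 7}; that leaves 5.
Cell (6,7): row 6 already has {2, 3, 4, 5, 6, 7} → 1.
At (row 4, col 7): row 4 already has {1, 2, 3, 4, 5, 7}, so the value is 6.

n = 6, k = 5, x = 1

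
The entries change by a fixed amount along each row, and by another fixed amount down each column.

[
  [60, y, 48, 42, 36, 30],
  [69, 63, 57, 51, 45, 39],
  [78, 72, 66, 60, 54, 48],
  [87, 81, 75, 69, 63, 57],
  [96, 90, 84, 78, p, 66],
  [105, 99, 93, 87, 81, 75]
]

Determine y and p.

y = 54, p = 72

Along each row the entries change by -6 per step; down each column they change by 9.
Row 1: from 60 at column 1, stepping by -6 to column 2 gives 54.
Row 5: from 96 at column 1, stepping by -6 to column 5 gives 72.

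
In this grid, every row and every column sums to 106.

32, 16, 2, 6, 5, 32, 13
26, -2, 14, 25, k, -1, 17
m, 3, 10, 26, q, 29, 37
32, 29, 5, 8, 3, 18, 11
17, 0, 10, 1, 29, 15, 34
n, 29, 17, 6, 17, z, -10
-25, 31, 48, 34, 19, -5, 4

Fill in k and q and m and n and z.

k = 27, q = 6, m = -5, n = 29, z = 18

Column 6: 32 − 1 + 29 + 18 + 15 − 5 = 88, so its missing entry is 106 − 88 = 18.
Row 2: 26 − 2 + 14 + 25 − 1 + 17 = 79, so its missing entry is 106 − 79 = 27.
Column 5: 5 + 27 + 3 + 29 + 17 + 19 = 100, so its missing entry is 106 − 100 = 6.
Row 3: 3 + 10 + 26 + 6 + 29 + 37 = 111, so its missing entry is 106 − 111 = -5.
Row 6: 29 + 17 + 6 + 17 + 18 − 10 = 77, so its missing entry is 106 − 77 = 29.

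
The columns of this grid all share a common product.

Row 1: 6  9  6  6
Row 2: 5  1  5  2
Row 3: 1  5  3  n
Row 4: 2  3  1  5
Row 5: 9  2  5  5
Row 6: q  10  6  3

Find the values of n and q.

n = 3, q = 5

Columns 2 and 3 each multiply to 2700, so every column has product 2700.
Column 4: 6×2×5×5×3 = 900, so the missing entry is 2700 ÷ 900 = 3.
Column 1: 6×5×1×2×9 = 540, so the missing entry is 2700 ÷ 540 = 5.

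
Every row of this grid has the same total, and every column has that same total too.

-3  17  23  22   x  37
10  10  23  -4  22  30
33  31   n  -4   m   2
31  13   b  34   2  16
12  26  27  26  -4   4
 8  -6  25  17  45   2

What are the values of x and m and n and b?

Rows 2 and 5 both sum to 91, so that's the common total.
The known cells in row 1 total 96, leaving 91 − 96 = -5 for the blank.
The known cells in column 5 total 60, leaving 91 − 60 = 31 for the blank.
The known cells in row 4 total 96, leaving 91 − 96 = -5 for the blank.
The known cells in row 3 total 93, leaving 91 − 93 = -2 for the blank.

x = -5, m = 31, n = -2, b = -5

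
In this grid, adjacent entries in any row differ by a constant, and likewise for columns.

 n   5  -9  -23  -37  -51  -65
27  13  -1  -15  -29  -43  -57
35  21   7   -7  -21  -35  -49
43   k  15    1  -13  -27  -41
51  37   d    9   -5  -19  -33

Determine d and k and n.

Along each row the entries change by -14 per step; down each column they change by 8.
Row 5: from 51 at column 1, stepping by -14 to column 3 gives 23.
Row 4: from 43 at column 1, stepping by -14 to column 2 gives 29.
Row 1: from 5 at column 2, stepping by -14 to column 1 gives 19.

d = 23, k = 29, n = 19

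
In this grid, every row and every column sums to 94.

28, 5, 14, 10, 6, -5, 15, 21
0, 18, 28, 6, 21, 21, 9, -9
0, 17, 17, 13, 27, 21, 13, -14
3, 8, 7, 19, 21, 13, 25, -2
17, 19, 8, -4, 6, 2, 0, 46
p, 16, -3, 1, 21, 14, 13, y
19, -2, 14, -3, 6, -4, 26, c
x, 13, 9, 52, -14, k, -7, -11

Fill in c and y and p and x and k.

Row 7: 19 − 2 + 14 − 3 + 6 − 4 + 26 = 56, so its missing entry is 94 − 56 = 38.
Column 8: 21 − 9 − 14 − 2 + 46 + 38 − 11 = 69, so its missing entry is 94 − 69 = 25.
Row 6: 16 − 3 + 1 + 21 + 14 + 13 + 25 = 87, so its missing entry is 94 − 87 = 7.
Column 1: 28 + 0 + 0 + 3 + 17 + 7 + 19 = 74, so its missing entry is 94 − 74 = 20.
Row 8: 20 + 13 + 9 + 52 − 14 − 7 − 11 = 62, so its missing entry is 94 − 62 = 32.

c = 38, y = 25, p = 7, x = 20, k = 32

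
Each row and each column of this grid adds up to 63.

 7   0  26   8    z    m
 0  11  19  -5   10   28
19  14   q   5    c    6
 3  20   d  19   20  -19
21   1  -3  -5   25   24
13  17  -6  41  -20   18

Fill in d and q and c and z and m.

d = 20, q = 7, c = 12, z = 16, m = 6

Column 6 has 28 + 6 − 19 + 24 + 18 = 57; the blank must be 63 − 57 = 6.
Row 1 has 7 + 0 + 26 + 8 + 6 = 47; the blank must be 63 − 47 = 16.
Column 5 has 16 + 10 + 20 + 25 − 20 = 51; the blank must be 63 − 51 = 12.
Row 3 has 19 + 14 + 5 + 12 + 6 = 56; the blank must be 63 − 56 = 7.
Row 4 has 3 + 20 + 19 + 20 − 19 = 43; the blank must be 63 − 43 = 20.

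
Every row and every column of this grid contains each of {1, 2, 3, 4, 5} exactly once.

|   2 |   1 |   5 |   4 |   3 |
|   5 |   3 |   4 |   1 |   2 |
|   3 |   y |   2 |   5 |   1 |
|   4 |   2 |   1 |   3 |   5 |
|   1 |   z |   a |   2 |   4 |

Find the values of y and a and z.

For row 3, column 2: row 3 already has {1, 2, 3, 5}; that leaves 4.
For row 5, column 2: column 2 already has {1, 2, 3, 4}; that leaves 5.
For row 5, column 3: row 5 already has {1, 2, 4, 5}; that leaves 3.

y = 4, a = 3, z = 5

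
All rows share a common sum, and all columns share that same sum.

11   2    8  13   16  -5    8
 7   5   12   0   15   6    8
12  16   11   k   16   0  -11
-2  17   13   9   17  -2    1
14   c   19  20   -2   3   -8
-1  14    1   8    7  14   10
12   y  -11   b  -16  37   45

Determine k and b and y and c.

k = 9, b = -6, y = -8, c = 7

Rows 1 and 2 both sum to 53, so that's the common total.
The known cells in row 3 total 44, leaving 53 − 44 = 9 for the blank.
The known cells in column 4 total 59, leaving 53 − 59 = -6 for the blank.
The known cells in row 7 total 61, leaving 53 − 61 = -8 for the blank.
The known cells in row 5 total 46, leaving 53 − 46 = 7 for the blank.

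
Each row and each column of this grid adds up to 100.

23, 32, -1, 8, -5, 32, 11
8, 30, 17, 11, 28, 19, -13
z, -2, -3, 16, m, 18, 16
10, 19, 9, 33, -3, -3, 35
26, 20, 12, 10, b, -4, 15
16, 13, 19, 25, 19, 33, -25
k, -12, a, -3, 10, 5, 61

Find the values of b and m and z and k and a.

The known cells in row 5 total 79, leaving 100 − 79 = 21 for the blank.
The known cells in column 3 total 53, leaving 100 − 53 = 47 for the blank.
The known cells in column 5 total 70, leaving 100 − 70 = 30 for the blank.
The known cells in row 3 total 75, leaving 100 − 75 = 25 for the blank.
The known cells in row 7 total 108, leaving 100 − 108 = -8 for the blank.

b = 21, m = 30, z = 25, k = -8, a = 47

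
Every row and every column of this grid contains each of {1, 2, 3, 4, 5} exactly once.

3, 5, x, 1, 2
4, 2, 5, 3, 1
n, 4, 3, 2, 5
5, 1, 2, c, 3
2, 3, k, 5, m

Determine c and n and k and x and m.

At (row 5, col 5): column 5 already has {1, 2, 3, 5}, so the value is 4.
Cell (3,1): row 3 already has {2, 3, 4, 5} → 1.
For row 5, column 3: row 5 already has {2, 3, 4, 5}; that leaves 1.
Cell (1,3): row 1 already has {1, 2, 3, 5} → 4.
Cell (4,4): row 4 already has {1, 2, 3, 5} → 4.

c = 4, n = 1, k = 1, x = 4, m = 4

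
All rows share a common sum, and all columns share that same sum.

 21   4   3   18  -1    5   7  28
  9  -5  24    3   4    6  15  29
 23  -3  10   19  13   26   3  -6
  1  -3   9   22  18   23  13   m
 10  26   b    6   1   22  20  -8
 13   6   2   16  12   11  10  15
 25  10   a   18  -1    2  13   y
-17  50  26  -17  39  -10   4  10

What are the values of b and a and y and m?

b = 8, a = 3, y = 15, m = 2

Rows 1 and 2 both sum to 85, so that's the common total.
Row 4 has 1 − 3 + 9 + 22 + 18 + 23 + 13 = 83; the blank must be 85 − 83 = 2.
Column 8 has 28 + 29 − 6 + 2 − 8 + 15 + 10 = 70; the blank must be 85 − 70 = 15.
Row 7 has 25 + 10 + 18 − 1 + 2 + 13 + 15 = 82; the blank must be 85 − 82 = 3.
Row 5 has 10 + 26 + 6 + 1 + 22 + 20 − 8 = 77; the blank must be 85 − 77 = 8.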